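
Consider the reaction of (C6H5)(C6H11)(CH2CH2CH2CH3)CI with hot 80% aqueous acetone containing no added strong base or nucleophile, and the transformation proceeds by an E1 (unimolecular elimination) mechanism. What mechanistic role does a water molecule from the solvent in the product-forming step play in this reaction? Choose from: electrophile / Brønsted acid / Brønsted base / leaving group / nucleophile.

Brønsted base

Step 2: Loss of a β-proton to a water molecule of the solvent: the C–H bonding pair collapses toward the cationic carbon to form the C=C π bond, yielding the alkene.
A water molecule from the solvent in the product-forming step accepts a proton in a proton-transfer step — a Brønsted base.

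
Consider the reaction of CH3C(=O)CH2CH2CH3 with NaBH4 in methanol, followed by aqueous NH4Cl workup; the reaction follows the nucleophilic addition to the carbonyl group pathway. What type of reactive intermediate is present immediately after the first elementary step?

tetrahedral alkoxide intermediate

Step 1: Nucleophilic addition: H⁻ (delivered from BH4⁻) adds to the carbonyl carbon, pushing the π(C=O) electron pair onto oxygen and giving a tetrahedral alkoxide.
After step 1 the species present is a tetrahedral alkoxide intermediate.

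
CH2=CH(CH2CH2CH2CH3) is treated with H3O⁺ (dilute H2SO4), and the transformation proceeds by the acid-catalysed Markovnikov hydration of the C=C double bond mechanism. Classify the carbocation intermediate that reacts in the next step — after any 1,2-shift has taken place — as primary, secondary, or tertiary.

secondary

Step 1: Protonation of the alkene by H3O⁺: the π bond acts as the nucleophile and picks up H⁺, giving the more stable (Markovnikov) secondary carbocation. H2O is released.
No single 1,2-shift to an adjacent carbon would give a more-substituted cation, so no rearrangement occurs.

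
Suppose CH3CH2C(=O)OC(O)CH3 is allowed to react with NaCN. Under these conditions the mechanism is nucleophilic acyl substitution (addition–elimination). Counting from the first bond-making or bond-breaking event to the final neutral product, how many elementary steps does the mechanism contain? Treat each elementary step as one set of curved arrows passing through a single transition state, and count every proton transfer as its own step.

Step 1: CN⁻ adds to the carbonyl carbon; the C=O π electrons shift onto oxygen and a tetrahedral alkoxide intermediate forms.
Step 2: An oxygen lone pair re-forms the C=O π bond as the C–O σ-bond breaks; CH3CO2⁻ is expelled.
Total: 2 elementary steps.

2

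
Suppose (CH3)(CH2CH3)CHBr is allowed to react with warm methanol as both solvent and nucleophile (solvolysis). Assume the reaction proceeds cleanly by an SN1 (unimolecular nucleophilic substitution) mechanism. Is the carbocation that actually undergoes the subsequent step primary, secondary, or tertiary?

secondary

Step 1: The C–Br bond breaks with both electrons going to the bromide; Br⁻ leaves and a secondary carbocation remains.
No single 1,2-shift to an adjacent carbon would give a more-substituted cation, so no rearrangement occurs.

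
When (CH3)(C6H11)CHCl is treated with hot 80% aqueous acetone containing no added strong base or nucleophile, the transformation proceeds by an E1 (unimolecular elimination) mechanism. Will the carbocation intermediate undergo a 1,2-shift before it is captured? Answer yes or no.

The first-formed carbocation is secondary.
The adjacent cyclohexyl carbon already bears 2 other carbon substituents and has a hydrogen to migrate; after a 1,2-hydride shift from that carbon the positive charge sits on a tertiary centre.
Tertiary is more stable than secondary, so the shift occurs.

yes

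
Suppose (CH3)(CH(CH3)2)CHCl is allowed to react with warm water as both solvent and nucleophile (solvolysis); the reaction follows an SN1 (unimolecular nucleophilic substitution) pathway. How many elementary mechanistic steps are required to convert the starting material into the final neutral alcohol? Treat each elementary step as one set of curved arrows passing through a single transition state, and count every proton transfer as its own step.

4

Step 1: Ionisation: the C–Cl σ-bond cleaves heterolytically; both bonding electrons depart with Cl⁻, leaving a secondary carbocation at the α-carbon.
Step 2: A 1,2-hydride shift from the adjacent isopropyl carbon moves the positive charge from the secondary centre to an adjacent carbon, generating a more stable tertiary carbocation.
Step 3: H2O donates an oxygen lone pair into the empty p orbital of the cation, giving a protonated alcohol (an oxonium ion).
Step 4: Proton transfer from the O–H of the oxonium ion to a solvent molecule delivers the neutral alcohol.
Total: 4 elementary steps.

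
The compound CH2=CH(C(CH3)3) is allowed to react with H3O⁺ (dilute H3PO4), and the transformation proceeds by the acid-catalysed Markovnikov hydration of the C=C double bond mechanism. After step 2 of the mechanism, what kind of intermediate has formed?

tertiary carbocation

Step 1: Protonation of the alkene by H3O⁺: the π bond acts as the nucleophile and picks up H⁺, giving the more stable (Markovnikov) secondary carbocation. H2O is released.
Step 2: Carbocation rearrangement: a 1,2-methyl shift from the adjacent tert-butyl carbon converts the initially-formed secondary cation into the more stable tertiary cation.
After step 2 the species present is a tertiary carbocation.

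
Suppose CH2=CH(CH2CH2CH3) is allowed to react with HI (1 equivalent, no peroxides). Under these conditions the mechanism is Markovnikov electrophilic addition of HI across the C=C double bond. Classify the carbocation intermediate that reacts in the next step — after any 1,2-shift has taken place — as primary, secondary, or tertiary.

secondary

Step 1: Protonation of the alkene by HI: the π bond acts as the nucleophile and picks up H⁺, giving the more stable (Markovnikov) secondary carbocation. The H–I bond breaks heterolytically, releasing I⁻.
No single 1,2-shift to an adjacent carbon would give a more-substituted cation, so no rearrangement occurs.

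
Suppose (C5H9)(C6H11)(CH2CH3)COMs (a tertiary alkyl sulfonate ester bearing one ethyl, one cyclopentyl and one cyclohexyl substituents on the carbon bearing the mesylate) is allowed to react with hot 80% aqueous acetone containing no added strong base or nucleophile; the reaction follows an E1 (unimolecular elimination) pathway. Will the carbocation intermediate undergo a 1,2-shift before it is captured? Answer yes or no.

no

The first-formed carbocation is tertiary.
No single 1,2-shift to an adjacent carbon would produce a more-substituted cation than the one already present, so no rearrangement occurs.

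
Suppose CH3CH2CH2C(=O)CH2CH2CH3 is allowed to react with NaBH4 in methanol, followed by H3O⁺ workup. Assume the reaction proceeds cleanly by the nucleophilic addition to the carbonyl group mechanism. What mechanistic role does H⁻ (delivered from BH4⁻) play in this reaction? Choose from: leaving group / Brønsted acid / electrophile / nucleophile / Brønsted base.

Step 1: H⁻ (delivered from BH4⁻) attacks the sp² carbonyl carbon; the C=O π bond breaks and the electrons end up as a lone pair on the alkoxide oxygen of the tetrahedral intermediate.
H⁻ (delivered from BH4⁻) donates an electron pair to form a new σ-bond to carbon — it is the nucleophile.

nucleophile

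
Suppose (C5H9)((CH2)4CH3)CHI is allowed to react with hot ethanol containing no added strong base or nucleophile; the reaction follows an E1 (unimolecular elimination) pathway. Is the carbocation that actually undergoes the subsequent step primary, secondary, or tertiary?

Step 1: Rate-determining heterolysis of the C–I bond gives I⁻ and a secondary carbocation.
Step 2: A hydride (H with its bonding pair) migrates from the adjacent cyclopentyl carbon to the cationic centre — a 1,2-hydride shift — upgrading the secondary cation to a tertiary one.
The cation rearranges from secondary to tertiary via a 1,2-hydride shift from the adjacent cyclopentyl carbon; the tertiary cation is what reacts next.

tertiary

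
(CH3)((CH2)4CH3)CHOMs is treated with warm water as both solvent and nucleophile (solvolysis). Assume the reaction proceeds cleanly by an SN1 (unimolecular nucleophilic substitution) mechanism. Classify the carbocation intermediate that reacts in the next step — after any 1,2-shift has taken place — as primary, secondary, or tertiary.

Step 1: Rate-determining heterolysis of the C–O bond gives MsO⁻ and a secondary carbocation.
No single 1,2-shift to an adjacent carbon would give a more-substituted cation, so no rearrangement occurs.

secondary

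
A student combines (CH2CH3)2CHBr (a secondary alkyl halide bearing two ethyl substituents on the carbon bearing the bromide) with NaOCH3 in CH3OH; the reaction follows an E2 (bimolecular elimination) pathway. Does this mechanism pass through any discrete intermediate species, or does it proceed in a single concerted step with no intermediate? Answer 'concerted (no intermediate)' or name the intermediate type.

concerted (no intermediate)

Concerted anti-periplanar elimination: CH3O⁻ abstracts a β-H while Br⁻ leaves, and the C–H electrons become the new C=C π bond — all in a single transition state.
All bond changes occur in one transition state; no discrete intermediate is formed.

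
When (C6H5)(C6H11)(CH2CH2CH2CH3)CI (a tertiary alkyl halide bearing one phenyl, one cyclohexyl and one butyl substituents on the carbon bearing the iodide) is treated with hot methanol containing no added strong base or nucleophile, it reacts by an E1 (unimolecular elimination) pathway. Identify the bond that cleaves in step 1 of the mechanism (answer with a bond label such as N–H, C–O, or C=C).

Step 1: The C–I bond breaks with both electrons going to the iodide; I⁻ leaves and a tertiary carbocation remains.
The bond broken in this step is the C–I bond.

C–I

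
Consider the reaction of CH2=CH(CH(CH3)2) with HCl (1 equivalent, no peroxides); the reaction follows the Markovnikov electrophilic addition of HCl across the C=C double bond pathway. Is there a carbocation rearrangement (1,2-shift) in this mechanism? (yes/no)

The first-formed carbocation is secondary.
The adjacent isopropyl carbon already bears 2 other carbon substituents and has a hydrogen to migrate; after a 1,2-hydride shift from that carbon the positive charge sits on a tertiary centre.
Tertiary is more stable than secondary, so the shift occurs.

yes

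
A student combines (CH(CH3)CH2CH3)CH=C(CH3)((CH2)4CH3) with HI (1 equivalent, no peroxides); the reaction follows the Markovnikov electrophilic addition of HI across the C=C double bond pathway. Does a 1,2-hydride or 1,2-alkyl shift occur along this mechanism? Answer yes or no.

The first-formed carbocation is tertiary.
No single 1,2-shift to an adjacent carbon would produce a more-substituted cation than the one already present, so no rearrangement occurs.

no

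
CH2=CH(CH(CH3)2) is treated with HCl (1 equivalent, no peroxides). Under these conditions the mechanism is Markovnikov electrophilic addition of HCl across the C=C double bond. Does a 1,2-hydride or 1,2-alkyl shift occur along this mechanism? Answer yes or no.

yes

The first-formed carbocation is secondary.
The adjacent isopropyl carbon already bears 2 other carbon substituents and has a hydrogen to migrate; after a 1,2-hydride shift from that carbon the positive charge sits on a tertiary centre.
Tertiary is more stable than secondary, so the shift occurs.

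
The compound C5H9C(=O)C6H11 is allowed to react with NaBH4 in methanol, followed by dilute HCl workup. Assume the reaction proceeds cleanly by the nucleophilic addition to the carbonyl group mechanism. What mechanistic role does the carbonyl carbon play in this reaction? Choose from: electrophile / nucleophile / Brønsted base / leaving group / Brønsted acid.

electrophile

Step 1: H⁻ (delivered from BH4⁻) attacks the sp² carbonyl carbon; the C=O π bond breaks and the electrons end up as a lone pair on the alkoxide oxygen of the tetrahedral intermediate.
The carbonyl carbon accepts an electron pair into an empty or π* orbital — it is the electrophile.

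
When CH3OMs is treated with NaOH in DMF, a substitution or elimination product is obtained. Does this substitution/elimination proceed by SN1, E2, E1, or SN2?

Conditions: a methyl substrate with a strong nucleophile in the polar aprotic solvent DMF.
These conditions are the textbook signature of the SN2 pathway.
An unhindered substrate with a strong nucleophile in a polar aprotic solvent favours one-step backside displacement.

SN2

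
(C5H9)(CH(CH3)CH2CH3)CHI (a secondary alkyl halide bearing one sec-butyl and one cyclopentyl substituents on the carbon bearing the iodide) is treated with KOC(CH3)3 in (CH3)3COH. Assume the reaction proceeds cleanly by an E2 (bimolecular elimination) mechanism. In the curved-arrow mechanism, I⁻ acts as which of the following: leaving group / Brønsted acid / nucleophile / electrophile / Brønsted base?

leaving group

Step 1: Concerted anti-periplanar elimination: (CH3)3CO⁻ abstracts a β-H while I⁻ leaves, and the C–H electrons become the new C=C π bond — all in a single transition state.
I⁻ departs with both electrons of the breaking σ-bond — that is the definition of a leaving group.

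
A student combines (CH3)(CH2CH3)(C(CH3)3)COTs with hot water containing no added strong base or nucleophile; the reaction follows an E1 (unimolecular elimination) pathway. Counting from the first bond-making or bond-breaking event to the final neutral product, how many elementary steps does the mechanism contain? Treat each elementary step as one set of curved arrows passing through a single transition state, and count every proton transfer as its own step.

2

Step 1: Ionisation: the C–O σ-bond cleaves heterolytically; both bonding electrons depart with TsO⁻, leaving a tertiary carbocation at the α-carbon.
(No 1,2-shift: no single shift to an adjacent carbon would give a more stable cation.)
Step 2: A weak base (a water molecule from the solvent) removes a proton from a carbon adjacent to the cationic centre; the electrons of that C–H bond become the new π(C=C) bond, giving the alkene.
Total: 2 elementary steps.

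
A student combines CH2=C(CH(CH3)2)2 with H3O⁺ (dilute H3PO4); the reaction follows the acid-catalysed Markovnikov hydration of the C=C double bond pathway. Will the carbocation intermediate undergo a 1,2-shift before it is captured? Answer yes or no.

no

The first-formed carbocation is tertiary.
No single 1,2-shift to an adjacent carbon would produce a more-substituted cation than the one already present, so no rearrangement occurs.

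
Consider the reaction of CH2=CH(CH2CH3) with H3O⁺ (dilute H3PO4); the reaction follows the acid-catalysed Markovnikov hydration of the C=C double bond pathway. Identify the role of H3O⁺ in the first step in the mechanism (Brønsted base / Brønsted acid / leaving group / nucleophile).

Brønsted acid

Step 1: Protonation of the alkene by H3O⁺: the π bond acts as the nucleophile and picks up H⁺, giving the more stable (Markovnikov) secondary carbocation. H2O is released.
H3O⁺ in the first step donates a proton in a proton-transfer step — a Brønsted acid.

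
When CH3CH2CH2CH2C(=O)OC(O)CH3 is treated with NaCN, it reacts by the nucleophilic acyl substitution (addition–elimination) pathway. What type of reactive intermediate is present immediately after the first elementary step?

Step 1: CN⁻ adds to the carbonyl carbon; the C=O π electrons shift onto oxygen and a tetrahedral alkoxide intermediate forms.
After step 1 the species present is a tetrahedral intermediate.

tetrahedral intermediate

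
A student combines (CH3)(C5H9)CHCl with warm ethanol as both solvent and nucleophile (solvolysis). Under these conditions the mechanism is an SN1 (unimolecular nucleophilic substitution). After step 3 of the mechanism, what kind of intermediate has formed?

Step 1: Rate-determining heterolysis of the C–Cl bond gives Cl⁻ and a secondary carbocation.
Step 2: Carbocation rearrangement: a 1,2-hydride shift from the adjacent cyclopentyl carbon converts the initially-formed secondary cation into the more stable tertiary cation.
Step 3: Nucleophilic capture: the oxygen of CH3CH2OH bonds to the cationic carbon, producing an oxonium-ion intermediate.
After step 3 the species present is an oxonium ion.

oxonium ion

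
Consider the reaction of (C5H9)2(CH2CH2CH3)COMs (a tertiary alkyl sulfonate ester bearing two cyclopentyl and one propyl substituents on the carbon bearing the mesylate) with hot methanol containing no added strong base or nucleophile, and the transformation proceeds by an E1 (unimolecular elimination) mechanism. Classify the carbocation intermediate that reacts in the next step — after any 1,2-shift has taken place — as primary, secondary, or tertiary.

Step 1: Unassisted departure of MsO⁻ (taking the C–O bonding pair) generates a tertiary carbocation.
No single 1,2-shift to an adjacent carbon would give a more-substituted cation, so no rearrangement occurs.

tertiary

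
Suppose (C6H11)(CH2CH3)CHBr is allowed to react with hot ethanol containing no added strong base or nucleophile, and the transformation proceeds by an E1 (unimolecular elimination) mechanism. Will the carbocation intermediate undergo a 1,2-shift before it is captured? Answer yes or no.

yes

The first-formed carbocation is secondary.
The adjacent cyclohexyl carbon already bears 2 other carbon substituents and has a hydrogen to migrate; after a 1,2-hydride shift from that carbon the positive charge sits on a tertiary centre.
Tertiary is more stable than secondary, so the shift occurs.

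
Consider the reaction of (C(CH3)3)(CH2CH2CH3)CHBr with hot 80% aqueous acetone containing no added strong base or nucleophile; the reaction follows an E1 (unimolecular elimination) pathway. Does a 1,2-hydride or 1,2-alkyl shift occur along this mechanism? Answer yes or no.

yes

The first-formed carbocation is secondary.
The adjacent tert-butyl carbon has no hydrogen but bears methyl groups; migration of one methyl with its bonding pair (a 1,2-methyl shift) places the charge on a tertiary centre.
Tertiary is more stable than secondary, so the shift occurs.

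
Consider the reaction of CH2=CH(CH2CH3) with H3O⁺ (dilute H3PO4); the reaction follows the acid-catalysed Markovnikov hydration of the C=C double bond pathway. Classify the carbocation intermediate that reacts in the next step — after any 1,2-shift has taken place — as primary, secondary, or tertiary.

Step 1: The π electrons of the C=C bond attack a proton of H3O⁺; Markovnikov addition places the new C–H on the less-substituted alkene carbon, so the positive charge ends up on the more-substituted carbon — a secondary carbocation. H2O is released.
No single 1,2-shift to an adjacent carbon would give a more-substituted cation, so no rearrangement occurs.

secondary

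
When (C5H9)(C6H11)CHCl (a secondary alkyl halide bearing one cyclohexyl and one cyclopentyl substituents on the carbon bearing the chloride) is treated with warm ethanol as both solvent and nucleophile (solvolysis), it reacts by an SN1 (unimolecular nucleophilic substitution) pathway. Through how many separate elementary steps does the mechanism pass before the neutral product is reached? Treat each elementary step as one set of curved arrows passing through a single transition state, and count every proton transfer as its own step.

Step 1: Rate-determining heterolysis of the C–Cl bond gives Cl⁻ and a secondary carbocation.
Step 2: Carbocation rearrangement: a 1,2-hydride shift from the adjacent cyclohexyl carbon converts the initially-formed secondary cation into the more stable tertiary cation.
Step 3: CH3CH2OH donates an oxygen lone pair into the empty p orbital of the cation, giving a protonated ether (an oxonium ion).
Step 4: A second solvent molecule removes the proton on oxygen, giving the neutral ether product.
Total: 4 elementary steps.

4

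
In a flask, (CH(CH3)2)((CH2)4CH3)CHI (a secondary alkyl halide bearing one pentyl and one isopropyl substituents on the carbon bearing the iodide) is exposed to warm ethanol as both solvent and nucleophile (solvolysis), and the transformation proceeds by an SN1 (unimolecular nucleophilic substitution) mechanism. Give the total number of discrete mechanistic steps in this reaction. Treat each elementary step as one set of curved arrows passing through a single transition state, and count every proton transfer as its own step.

4

Step 1: Ionisation: the C–I σ-bond cleaves heterolytically; both bonding electrons depart with I⁻, leaving a secondary carbocation at the α-carbon.
Step 2: A 1,2-hydride shift from the adjacent isopropyl carbon moves the positive charge from the secondary centre to an adjacent carbon, generating a more stable tertiary carbocation.
Step 3: Nucleophilic capture: the oxygen of CH3CH2OH bonds to the cationic carbon, producing an oxonium-ion intermediate.
Step 4: Proton transfer from the O–H of the oxonium ion to a solvent molecule delivers the neutral ether.
Total: 4 elementary steps.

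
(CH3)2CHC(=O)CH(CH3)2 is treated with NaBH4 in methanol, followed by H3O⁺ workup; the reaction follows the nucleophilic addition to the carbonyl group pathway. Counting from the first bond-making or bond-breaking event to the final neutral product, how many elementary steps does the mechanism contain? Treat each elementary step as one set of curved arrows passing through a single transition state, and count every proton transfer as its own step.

Step 1: Nucleophilic addition: H⁻ (delivered from BH4⁻) adds to the carbonyl carbon, pushing the π(C=O) electron pair onto oxygen and giving a tetrahedral alkoxide.
Step 2: The alkoxide picks up a proton during H3O⁺ workup to yield an alcohol.
Total: 2 elementary steps.

2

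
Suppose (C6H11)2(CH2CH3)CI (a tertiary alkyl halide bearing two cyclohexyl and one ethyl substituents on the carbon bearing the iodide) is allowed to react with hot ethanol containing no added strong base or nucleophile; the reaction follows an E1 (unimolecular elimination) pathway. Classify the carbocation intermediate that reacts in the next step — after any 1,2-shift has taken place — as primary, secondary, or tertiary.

tertiary

Step 1: Ionisation: the C–I σ-bond cleaves heterolytically; both bonding electrons depart with I⁻, leaving a tertiary carbocation at the α-carbon.
No single 1,2-shift to an adjacent carbon would give a more-substituted cation, so no rearrangement occurs.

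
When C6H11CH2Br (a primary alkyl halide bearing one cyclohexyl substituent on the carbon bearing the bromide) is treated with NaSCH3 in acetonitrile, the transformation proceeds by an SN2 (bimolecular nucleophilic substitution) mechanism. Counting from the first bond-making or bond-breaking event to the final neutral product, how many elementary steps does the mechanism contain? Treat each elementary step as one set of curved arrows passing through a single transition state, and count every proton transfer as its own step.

1

Step 1: Backside attack by CH3S⁻ on the carbon bearing the bromide: the new C–S bond forms as the C–Br bond breaks, with Walden inversion at carbon.
Total: 1 elementary step.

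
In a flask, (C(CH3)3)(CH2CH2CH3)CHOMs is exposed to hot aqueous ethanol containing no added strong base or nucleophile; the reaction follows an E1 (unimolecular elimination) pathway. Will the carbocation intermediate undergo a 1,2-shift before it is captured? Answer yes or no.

yes

The first-formed carbocation is secondary.
The adjacent tert-butyl carbon has no hydrogen but bears methyl groups; migration of one methyl with its bonding pair (a 1,2-methyl shift) places the charge on a tertiary centre.
Tertiary is more stable than secondary, so the shift occurs.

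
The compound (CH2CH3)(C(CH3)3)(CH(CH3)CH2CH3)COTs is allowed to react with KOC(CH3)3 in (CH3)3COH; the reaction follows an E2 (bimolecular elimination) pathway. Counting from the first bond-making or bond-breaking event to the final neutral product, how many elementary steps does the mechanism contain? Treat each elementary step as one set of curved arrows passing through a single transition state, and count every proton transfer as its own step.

1

Step 1: The strong base (CH3)3CO⁻ removes a β-hydrogen; in the same concerted event the electrons of the breaking C–H bond form the new π(C=C) bond and the C–O σ-bond breaks, expelling TsO⁻. Anti-periplanar geometry; one transition state.
Total: 1 elementary step.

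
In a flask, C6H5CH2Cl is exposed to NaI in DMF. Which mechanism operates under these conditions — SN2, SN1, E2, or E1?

SN2

Conditions: a primary substrate with a strong nucleophile in the polar aprotic solvent DMF.
These conditions are the textbook signature of the SN2 pathway.
An unhindered substrate with a strong nucleophile in a polar aprotic solvent favours one-step backside displacement.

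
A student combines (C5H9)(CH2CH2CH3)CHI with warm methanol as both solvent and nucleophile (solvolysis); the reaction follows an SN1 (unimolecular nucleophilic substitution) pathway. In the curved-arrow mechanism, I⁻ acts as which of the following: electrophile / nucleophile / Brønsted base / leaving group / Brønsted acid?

leaving group

Step 1: Rate-determining heterolysis of the C–I bond gives I⁻ and a secondary carbocation.
I⁻ departs with both electrons of the breaking σ-bond — that is the definition of a leaving group.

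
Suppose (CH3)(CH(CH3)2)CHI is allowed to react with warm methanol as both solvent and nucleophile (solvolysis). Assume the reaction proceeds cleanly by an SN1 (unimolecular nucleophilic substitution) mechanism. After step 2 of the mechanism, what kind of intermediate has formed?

Step 1: Unassisted departure of I⁻ (taking the C–I bonding pair) generates a secondary carbocation.
Step 2: Carbocation rearrangement: a 1,2-hydride shift from the adjacent isopropyl carbon converts the initially-formed secondary cation into the more stable tertiary cation.
After step 2 the species present is a tertiary carbocation.

tertiary carbocation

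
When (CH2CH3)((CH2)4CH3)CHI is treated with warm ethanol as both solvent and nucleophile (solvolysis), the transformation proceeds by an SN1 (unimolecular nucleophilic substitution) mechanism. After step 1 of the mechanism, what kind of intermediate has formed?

Step 1: Unassisted departure of I⁻ (taking the C–I bonding pair) generates a secondary carbocation.
After step 1 the species present is a secondary carbocation.

secondary carbocation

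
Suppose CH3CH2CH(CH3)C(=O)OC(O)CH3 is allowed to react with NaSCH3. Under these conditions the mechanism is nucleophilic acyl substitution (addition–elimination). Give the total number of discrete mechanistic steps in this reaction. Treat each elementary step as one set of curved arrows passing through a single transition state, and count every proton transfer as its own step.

2

Step 1: A lone pair on the S of CH3S⁻ attacks the electrophilic acyl carbon; the π(C=O) electrons move onto oxygen, giving a tetrahedral intermediate.
Step 2: Collapse of the tetrahedral intermediate: the alkoxide oxygen pushes its lone pair back to re-form C=O while CH3CO2⁻ leaves.
Total: 2 elementary steps.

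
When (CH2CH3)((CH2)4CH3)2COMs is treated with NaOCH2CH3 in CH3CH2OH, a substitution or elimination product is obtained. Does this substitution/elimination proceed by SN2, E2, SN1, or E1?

E2

Conditions: a strong base with a tertiary substrate bearing a β-hydrogen.
These conditions are the textbook signature of the E2 pathway.
A strong (often hindered) base removes a β-H in concert with loss of the leaving group — bimolecular elimination.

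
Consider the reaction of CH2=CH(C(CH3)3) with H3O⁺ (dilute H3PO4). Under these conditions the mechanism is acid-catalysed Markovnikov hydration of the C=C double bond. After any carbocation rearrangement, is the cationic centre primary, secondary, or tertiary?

Step 1: The π electrons of the C=C bond attack a proton of H3O⁺; Markovnikov addition places the new C–H on the less-substituted alkene carbon, so the positive charge ends up on the more-substituted carbon — a secondary carbocation. H2O is released.
Step 2: Carbocation rearrangement: a 1,2-methyl shift from the adjacent tert-butyl carbon converts the initially-formed secondary cation into the more stable tertiary cation.
The cation rearranges from secondary to tertiary via a 1,2-methyl shift from the adjacent tert-butyl carbon; the tertiary cation is what reacts next.

tertiary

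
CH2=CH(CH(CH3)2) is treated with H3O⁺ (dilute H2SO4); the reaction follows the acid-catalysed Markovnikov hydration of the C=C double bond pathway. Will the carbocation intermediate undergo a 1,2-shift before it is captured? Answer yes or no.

yes

The first-formed carbocation is secondary.
The adjacent isopropyl carbon already bears 2 other carbon substituents and has a hydrogen to migrate; after a 1,2-hydride shift from that carbon the positive charge sits on a tertiary centre.
Tertiary is more stable than secondary, so the shift occurs.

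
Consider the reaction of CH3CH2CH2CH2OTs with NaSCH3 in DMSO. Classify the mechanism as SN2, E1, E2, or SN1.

SN2

Conditions: a primary substrate with a strong nucleophile in the polar aprotic solvent DMSO.
These conditions are the textbook signature of the SN2 pathway.
An unhindered substrate with a strong nucleophile in a polar aprotic solvent favours one-step backside displacement.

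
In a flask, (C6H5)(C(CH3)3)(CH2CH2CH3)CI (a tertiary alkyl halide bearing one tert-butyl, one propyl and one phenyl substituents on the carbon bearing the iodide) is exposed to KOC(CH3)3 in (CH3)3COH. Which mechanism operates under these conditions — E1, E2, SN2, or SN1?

Conditions: a strong/bulky base with a tertiary substrate bearing a β-hydrogen.
These conditions are the textbook signature of the E2 pathway.
A strong (often hindered) base removes a β-H in concert with loss of the leaving group — bimolecular elimination.

E2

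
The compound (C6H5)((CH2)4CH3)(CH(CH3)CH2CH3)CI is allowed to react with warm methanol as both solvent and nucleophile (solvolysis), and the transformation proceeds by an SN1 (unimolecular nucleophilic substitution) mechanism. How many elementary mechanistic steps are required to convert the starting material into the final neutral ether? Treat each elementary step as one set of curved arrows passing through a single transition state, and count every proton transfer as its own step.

Step 1: Ionisation: the C–I σ-bond cleaves heterolytically; both bonding electrons depart with I⁻, leaving a tertiary carbocation at the α-carbon.
(No 1,2-shift: no single shift to an adjacent carbon would give a more stable cation.)
Step 2: CH3OH donates an oxygen lone pair into the empty p orbital of the cation, giving a protonated ether (an oxonium ion).
Step 3: Proton transfer from the O–H of the oxonium ion to a solvent molecule delivers the neutral ether.
Total: 3 elementary steps.

3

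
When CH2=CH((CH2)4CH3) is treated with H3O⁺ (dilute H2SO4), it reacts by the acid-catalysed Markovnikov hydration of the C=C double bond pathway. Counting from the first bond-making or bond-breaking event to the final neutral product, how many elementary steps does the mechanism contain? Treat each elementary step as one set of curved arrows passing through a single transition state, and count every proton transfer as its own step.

Step 1: Electrophilic addition begins with the π(C=C) electrons forming a bond to the proton of H3O⁺. Following Markovnikov's rule, the resulting cation is secondary. H2O is released.
(No 1,2-shift: no single shift to an adjacent carbon would give a more stable cation.)
Step 2: Nucleophilic capture of the cation by H2O produces the protonated alcohol (an oxonium ion).
Step 3: Deprotonation of the oxonium ion by a water molecule delivers the neutral alcohol and regenerates the acid catalyst.
Total: 3 elementary steps.

3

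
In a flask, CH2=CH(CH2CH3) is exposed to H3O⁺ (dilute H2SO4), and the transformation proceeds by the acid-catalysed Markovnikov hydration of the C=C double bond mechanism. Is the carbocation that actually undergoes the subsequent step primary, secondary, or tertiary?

Step 1: The π electrons of the C=C bond attack a proton of H3O⁺; Markovnikov addition places the new C–H on the less-substituted alkene carbon, so the positive charge ends up on the more-substituted carbon — a secondary carbocation. H2O is released.
No single 1,2-shift to an adjacent carbon would give a more-substituted cation, so no rearrangement occurs.

secondary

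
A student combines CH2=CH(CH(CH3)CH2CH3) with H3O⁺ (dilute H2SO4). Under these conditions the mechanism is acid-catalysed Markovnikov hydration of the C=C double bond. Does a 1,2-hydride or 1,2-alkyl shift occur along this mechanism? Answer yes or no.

The first-formed carbocation is secondary.
The adjacent sec-butyl carbon already bears 2 other carbon substituents and has a hydrogen to migrate; after a 1,2-hydride shift from that carbon the positive charge sits on a tertiary centre.
Tertiary is more stable than secondary, so the shift occurs.

yes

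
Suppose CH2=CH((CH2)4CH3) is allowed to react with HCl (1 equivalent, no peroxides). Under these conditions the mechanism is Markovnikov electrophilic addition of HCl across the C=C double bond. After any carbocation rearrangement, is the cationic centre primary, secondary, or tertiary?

secondary

Step 1: The π electrons of the C=C bond attack a proton of HCl; Markovnikov addition places the new C–H on the less-substituted alkene carbon, so the positive charge ends up on the more-substituted carbon — a secondary carbocation. The H–Cl bond breaks heterolytically, releasing Cl⁻.
No single 1,2-shift to an adjacent carbon would give a more-substituted cation, so no rearrangement occurs.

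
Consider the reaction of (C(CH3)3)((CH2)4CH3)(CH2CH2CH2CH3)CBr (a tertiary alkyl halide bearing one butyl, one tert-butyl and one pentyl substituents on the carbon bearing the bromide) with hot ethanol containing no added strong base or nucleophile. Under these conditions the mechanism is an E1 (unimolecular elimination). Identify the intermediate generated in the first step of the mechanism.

tertiary carbocation

Step 1: Rate-determining heterolysis of the C–Br bond gives Br⁻ and a tertiary carbocation.
After step 1 the species present is a tertiary carbocation.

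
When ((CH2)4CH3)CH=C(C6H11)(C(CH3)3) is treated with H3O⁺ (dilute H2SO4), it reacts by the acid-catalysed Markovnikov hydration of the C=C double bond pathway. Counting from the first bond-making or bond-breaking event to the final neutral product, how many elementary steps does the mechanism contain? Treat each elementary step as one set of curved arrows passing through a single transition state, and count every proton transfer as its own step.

Step 1: The π electrons of the C=C bond attack a proton of H3O⁺; Markovnikov addition places the new C–H on the less-substituted alkene carbon, so the positive charge ends up on the more-substituted carbon — a tertiary carbocation. H2O is released.
(No 1,2-shift: no single shift to an adjacent carbon would give a more stable cation.)
Step 2: Water acts as the nucleophile: an oxygen lone pair bonds to the cationic carbon, giving an oxonium-ion intermediate.
Step 3: Deprotonation of the oxonium ion by a water molecule delivers the neutral alcohol and regenerates the acid catalyst.
Total: 3 elementary steps.

3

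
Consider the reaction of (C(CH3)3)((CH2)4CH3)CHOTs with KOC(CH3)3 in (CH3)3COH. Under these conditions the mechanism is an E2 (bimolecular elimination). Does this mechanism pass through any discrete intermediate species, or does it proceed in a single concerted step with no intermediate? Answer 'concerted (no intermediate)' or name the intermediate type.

concerted (no intermediate)

Concerted anti-periplanar elimination: (CH3)3CO⁻ abstracts a β-H while TsO⁻ leaves, and the C–H electrons become the new C=C π bond — all in a single transition state.
All bond changes occur in one transition state; no discrete intermediate is formed.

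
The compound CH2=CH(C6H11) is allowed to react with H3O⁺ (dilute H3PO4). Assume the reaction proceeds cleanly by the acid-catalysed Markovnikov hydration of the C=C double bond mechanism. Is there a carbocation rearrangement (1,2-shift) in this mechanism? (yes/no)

yes

The first-formed carbocation is secondary.
The adjacent cyclohexyl carbon already bears 2 other carbon substituents and has a hydrogen to migrate; after a 1,2-hydride shift from that carbon the positive charge sits on a tertiary centre.
Tertiary is more stable than secondary, so the shift occurs.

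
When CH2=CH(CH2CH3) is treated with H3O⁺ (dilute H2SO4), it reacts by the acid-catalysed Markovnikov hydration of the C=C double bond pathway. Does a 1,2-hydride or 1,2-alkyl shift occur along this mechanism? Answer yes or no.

The first-formed carbocation is secondary.
No single 1,2-shift to an adjacent carbon would produce a more-substituted cation than the one already present, so no rearrangement occurs.

no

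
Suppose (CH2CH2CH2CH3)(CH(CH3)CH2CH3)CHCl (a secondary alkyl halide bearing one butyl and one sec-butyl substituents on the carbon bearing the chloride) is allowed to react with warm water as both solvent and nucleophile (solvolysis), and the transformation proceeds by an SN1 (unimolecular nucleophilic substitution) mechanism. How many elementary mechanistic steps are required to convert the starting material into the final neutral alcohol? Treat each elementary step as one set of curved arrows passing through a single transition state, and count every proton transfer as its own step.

Step 1: Rate-determining heterolysis of the C–Cl bond gives Cl⁻ and a secondary carbocation.
Step 2: A hydride (H with its bonding pair) migrates from the adjacent sec-butyl carbon to the cationic centre — a 1,2-hydride shift — upgrading the secondary cation to a tertiary one.
Step 3: A lone pair on the oxygen of H2O attacks the carbocation, forming a new C–O σ-bond and an oxonium ion.
Step 4: Deprotonation of the oxonium oxygen by solvent water yields the neutral alcohol.
Total: 4 elementary steps.

4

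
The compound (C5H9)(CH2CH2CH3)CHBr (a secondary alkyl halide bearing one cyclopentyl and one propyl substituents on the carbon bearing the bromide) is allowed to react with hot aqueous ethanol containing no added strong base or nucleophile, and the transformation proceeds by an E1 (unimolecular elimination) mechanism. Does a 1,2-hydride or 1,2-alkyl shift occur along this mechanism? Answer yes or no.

yes

The first-formed carbocation is secondary.
The adjacent cyclopentyl carbon already bears 2 other carbon substituents and has a hydrogen to migrate; after a 1,2-hydride shift from that carbon the positive charge sits on a tertiary centre.
Tertiary is more stable than secondary, so the shift occurs.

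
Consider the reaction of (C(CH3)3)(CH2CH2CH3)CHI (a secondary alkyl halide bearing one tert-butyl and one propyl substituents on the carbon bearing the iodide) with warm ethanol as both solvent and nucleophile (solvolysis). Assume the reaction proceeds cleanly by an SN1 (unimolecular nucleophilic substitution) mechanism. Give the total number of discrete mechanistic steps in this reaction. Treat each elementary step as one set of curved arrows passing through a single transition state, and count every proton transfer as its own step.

Step 1: Ionisation: the C–I σ-bond cleaves heterolytically; both bonding electrons depart with I⁻, leaving a secondary carbocation at the α-carbon.
Step 2: Carbocation rearrangement: a 1,2-methyl shift from the adjacent tert-butyl carbon converts the initially-formed secondary cation into the more stable tertiary cation.
Step 3: A lone pair on the oxygen of CH3CH2OH attacks the carbocation, forming a new C–O σ-bond and an oxonium ion.
Step 4: Proton transfer from the O–H of the oxonium ion to a solvent molecule delivers the neutral ether.
Total: 4 elementary steps.

4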